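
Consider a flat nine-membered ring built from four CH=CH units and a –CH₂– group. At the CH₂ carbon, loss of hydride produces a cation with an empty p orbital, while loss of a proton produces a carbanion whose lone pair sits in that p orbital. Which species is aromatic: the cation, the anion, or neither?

The anion

Both ions have a continuous loop of p orbitals — each ring atom is sp².
Cation: 4 × 2 + 0 = 8 π electrons → 4(2), antiaromatic.
Anion: 4 × 2 + 2 = 10 π electrons → 4(2)+2, aromatic.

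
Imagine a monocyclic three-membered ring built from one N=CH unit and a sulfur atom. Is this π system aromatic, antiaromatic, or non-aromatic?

Antiaromatic

Check conjugation: every atom in a ring double bond is sp² and brings one electron to the p orbital; each sp² =N– keeps its lone pair in-plane and puts one electron into the π system; the sulfur donates one lone pair from its p orbital — every position has a p orbital, so the cyclic π system is continuous.
Counting π electrons: 1 × 2 = 2 from the double-bond unit + 2 from the S atom = 4.
A 4n π count (4, n = 1) in a planar conjugated ring means antiaromatic.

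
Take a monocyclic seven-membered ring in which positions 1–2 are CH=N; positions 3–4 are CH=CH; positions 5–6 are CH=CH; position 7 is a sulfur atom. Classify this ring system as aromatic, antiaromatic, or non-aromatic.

The p orbitals form a continuous loop: every atom in a ring double bond is sp² and brings one electron to the p orbital; each sp² =N– keeps its lone pair in-plane and puts one electron into the π system; the sulfur donates one lone pair from its p orbital. The ring is fully conjugated.
Adding the contributions, 3 × 2 = 6 from the double-bond units + 2 from the S atom = 8.
8 is a 4n count (n = 2), so the planar conjugated ring is antiaromatic.

Antiaromatic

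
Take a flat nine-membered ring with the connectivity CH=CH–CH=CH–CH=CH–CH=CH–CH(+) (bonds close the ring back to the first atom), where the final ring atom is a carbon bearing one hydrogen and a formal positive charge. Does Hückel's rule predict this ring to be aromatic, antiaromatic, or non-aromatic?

Antiaromatic

All ring atoms are sp² and supply a p orbital to the ring (each doubly-bonded ring atom is sp² with one p-orbital electron; the carbocation has an empty p orbital); the conjugation is uninterrupted.
Adding the contributions, 4 × 2 = 8 from the double-bond units + 0 from the CH(+) atom = 8.
With 8 = 4·2 π electrons, Hückel's rule classifies the planar ring as antiaromatic.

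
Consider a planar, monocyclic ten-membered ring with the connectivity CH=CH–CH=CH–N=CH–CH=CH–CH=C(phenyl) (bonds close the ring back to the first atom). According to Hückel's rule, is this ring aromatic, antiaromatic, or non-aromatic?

All ring atoms are sp² and supply a p orbital to the ring (each doubly-bonded ring atom is sp² with one p-orbital electron; each =N– nitrogen is pyridine-type (lone pair in the sp² plane, one electron in the p orbital)); the conjugation is uninterrupted.
Tallying contributions gives 5 × 2 = 10 from the 5 double-bond units.
Since 10 = 4·2 + 2, the ring meets the 4n+2 criterion.

Aromatic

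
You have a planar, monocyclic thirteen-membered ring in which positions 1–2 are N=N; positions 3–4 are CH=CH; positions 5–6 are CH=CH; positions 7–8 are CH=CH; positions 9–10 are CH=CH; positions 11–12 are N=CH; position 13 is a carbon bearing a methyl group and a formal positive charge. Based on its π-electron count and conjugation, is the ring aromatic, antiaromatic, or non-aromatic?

The p orbitals form a continuous loop: every atom in a ring double bond is sp² and brings one electron to the p orbital; the doubly-bonded nitrogens are pyridine-type — their lone pairs lie in the ring plane, leaving one electron in the p orbital; the carbocation has an empty p orbital. The ring is fully conjugated.
π-electron count: 6 × 2 = 12 from the double-bond units + 0 from the C(methyl)(+) atom = 12.
With 12 = 4·3 π electrons, Hückel's rule classifies the planar ring as antiaromatic.

Antiaromatic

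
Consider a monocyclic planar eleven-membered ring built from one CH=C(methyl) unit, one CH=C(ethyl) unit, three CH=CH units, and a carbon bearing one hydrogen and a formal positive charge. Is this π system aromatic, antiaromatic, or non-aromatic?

Aromatic

Every ring atom contributes a p orbital perpendicular to the ring (the double-bond atoms are sp², each contributing one p electron; the carbocation has an empty p orbital), so the π system is cyclic and fully conjugated.
Tallying contributions gives 5 × 2 = 10 from the double-bond units + 0 from the CH(+) atom = 10.
10 = 4(2) + 2, which satisfies Hückel's 4n+2 rule.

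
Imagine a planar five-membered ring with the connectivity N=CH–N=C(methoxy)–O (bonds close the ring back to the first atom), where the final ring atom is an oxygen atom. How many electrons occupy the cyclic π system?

The p orbitals form a continuous loop: the double-bond atoms are sp², each contributing one p electron; the doubly-bonded nitrogens are pyridine-type — their lone pairs lie in the ring plane, leaving one electron in the p orbital; the oxygen donates one lone pair from its p orbital. The ring is fully conjugated.
Tallying contributions gives 2 × 2 = 4 from the double-bond units + 2 from the O atom = 6.

6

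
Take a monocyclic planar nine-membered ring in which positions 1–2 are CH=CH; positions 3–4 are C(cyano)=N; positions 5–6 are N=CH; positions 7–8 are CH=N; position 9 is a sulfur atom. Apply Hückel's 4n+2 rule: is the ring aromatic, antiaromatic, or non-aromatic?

Aromatic

Every ring atom contributes a p orbital perpendicular to the ring (each doubly-bonded ring atom is sp² with one p-orbital electron; each sp² =N– keeps its lone pair in-plane and puts one electron into the π system; the sulfur donates one lone pair from its p orbital), so the π system is cyclic and fully conjugated.
π-electron count: 4 × 2 = 8 from the double-bond units + 2 from the S atom = 10.
That gives a 4n+2 count (10, n = 2).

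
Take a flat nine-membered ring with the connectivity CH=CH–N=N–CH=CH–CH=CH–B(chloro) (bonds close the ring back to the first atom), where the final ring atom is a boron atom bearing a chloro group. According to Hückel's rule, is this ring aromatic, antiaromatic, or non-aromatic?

Antiaromatic

Every ring atom contributes a p orbital perpendicular to the ring (the double-bond atoms are sp², each contributing one p electron; each =N– nitrogen is pyridine-type (lone pair in the sp² plane, one electron in the p orbital); the boron has an empty p orbital), so the π system is cyclic and fully conjugated.
Adding the contributions, 4 × 2 = 8 from the double-bond units + 0 from the B(chloro) atom = 8.
8 is a 4n count (n = 2), so the planar conjugated ring is antiaromatic.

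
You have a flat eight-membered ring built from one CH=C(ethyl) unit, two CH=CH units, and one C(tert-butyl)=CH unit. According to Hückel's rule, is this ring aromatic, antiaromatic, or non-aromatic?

Antiaromatic

The p orbitals form a continuous loop: each doubly-bonded ring atom is sp² with one p-orbital electron. The ring is fully conjugated.
Counting π electrons: 4 × 2 = 8 from the 4 double-bond units.
With 8 = 4·2 π electrons, Hückel's rule classifies the planar ring as antiaromatic.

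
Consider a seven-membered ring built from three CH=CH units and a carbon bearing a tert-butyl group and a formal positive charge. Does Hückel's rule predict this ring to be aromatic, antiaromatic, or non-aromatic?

Check conjugation: each doubly-bonded ring atom is sp² with one p-orbital electron; the carbocation has an empty p orbital — every position has a p orbital, so the cyclic π system is continuous.
Counting π electrons: 3 × 2 = 6 from the double-bond units + 0 from the C(tert-butyl)(+) atom = 6.
Since 6 = 4·1 + 2, the ring meets the 4n+2 criterion.

Aromatic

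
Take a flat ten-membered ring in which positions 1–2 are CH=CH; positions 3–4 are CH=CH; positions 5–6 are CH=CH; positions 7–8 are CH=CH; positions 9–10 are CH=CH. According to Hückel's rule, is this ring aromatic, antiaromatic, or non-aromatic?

Aromatic

Check conjugation: the double-bond atoms are sp², each contributing one p electron — every position has a p orbital, so the cyclic π system is continuous.
Tallying contributions gives 5 × 2 = 10 from the 5 double-bond units.
That gives a 4n+2 count (10, n = 2).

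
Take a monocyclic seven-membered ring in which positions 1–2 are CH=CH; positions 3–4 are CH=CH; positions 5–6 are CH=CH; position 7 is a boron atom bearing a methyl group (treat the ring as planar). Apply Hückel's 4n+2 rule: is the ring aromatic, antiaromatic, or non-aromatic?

Every ring atom contributes a p orbital perpendicular to the ring (every atom in a ring double bond is sp² and brings one electron to the p orbital; the boron has an empty p orbital), so the π system is cyclic and fully conjugated.
π-electron count: 3 × 2 = 6 from the double-bond units + 0 from the B(methyl) atom = 6.
That gives a 4n+2 count (6, n = 1).

Aromatic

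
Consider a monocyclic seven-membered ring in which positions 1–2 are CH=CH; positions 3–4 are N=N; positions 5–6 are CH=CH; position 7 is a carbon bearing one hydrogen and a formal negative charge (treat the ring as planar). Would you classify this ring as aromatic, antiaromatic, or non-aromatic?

Antiaromatic

Every ring atom contributes a p orbital perpendicular to the ring (each doubly-bonded ring atom is sp² with one p-orbital electron; each =N– nitrogen is pyridine-type (lone pair in the sp² plane, one electron in the p orbital); the carbanion's lone pair occupies the p orbital), so the π system is cyclic and fully conjugated.
π-electron count: 3 × 2 = 6 from the double-bond units + 2 from the CH(-) atom = 8.
8 = 4(2); a planar, fully conjugated 4n system is antiaromatic.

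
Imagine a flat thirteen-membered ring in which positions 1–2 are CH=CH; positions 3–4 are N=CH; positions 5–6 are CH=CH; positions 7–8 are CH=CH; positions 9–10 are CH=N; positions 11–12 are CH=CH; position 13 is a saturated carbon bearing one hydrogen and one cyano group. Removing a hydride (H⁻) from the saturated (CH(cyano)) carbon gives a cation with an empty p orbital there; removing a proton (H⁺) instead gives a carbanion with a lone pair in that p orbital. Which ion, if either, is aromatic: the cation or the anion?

In either ion the ring is fully conjugated: every atom, including the new sp² carbon, supplies a p orbital.
Cation: 6 × 2 + 0 = 12 π electrons → 4(3), antiaromatic.
Anion: 6 × 2 + 2 = 14 π electrons → 4(3)+2, aromatic.

The anion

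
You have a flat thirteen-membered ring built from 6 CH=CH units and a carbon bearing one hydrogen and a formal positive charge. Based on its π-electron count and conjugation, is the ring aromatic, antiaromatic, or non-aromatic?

The p orbitals form a continuous loop: each doubly-bonded ring atom is sp² with one p-orbital electron; the carbocation has an empty p orbital. The ring is fully conjugated.
Counting π electrons: 6 × 2 = 12 from the double-bond units + 0 from the CH(+) atom = 12.
12 is a 4n count (n = 3), so the planar conjugated ring is antiaromatic.

Antiaromatic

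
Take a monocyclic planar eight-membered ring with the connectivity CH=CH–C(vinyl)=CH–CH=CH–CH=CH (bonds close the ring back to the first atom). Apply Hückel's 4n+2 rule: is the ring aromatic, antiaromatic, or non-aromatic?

Check conjugation: each doubly-bonded ring atom is sp² with one p-orbital electron — every position has a p orbital, so the cyclic π system is continuous.
Adding the contributions, 4 × 2 = 8 from the 4 double-bond units.
8 is a 4n count (n = 2), so the planar conjugated ring is antiaromatic.

Antiaromatic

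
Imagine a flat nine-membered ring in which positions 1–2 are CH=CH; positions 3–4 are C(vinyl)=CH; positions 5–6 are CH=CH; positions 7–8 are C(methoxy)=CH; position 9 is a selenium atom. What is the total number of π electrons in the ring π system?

10

The p orbitals form a continuous loop: every atom in a ring double bond is sp² and brings one electron to the p orbital; the selenium donates one lone pair from its p orbital. The ring is fully conjugated.
π-electron count: 4 × 2 = 8 from the double-bond units + 2 from the Se atom = 10.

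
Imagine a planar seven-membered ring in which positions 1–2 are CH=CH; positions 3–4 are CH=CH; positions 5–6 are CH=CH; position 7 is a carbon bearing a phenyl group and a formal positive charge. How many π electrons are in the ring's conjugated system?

6

Check conjugation: every atom in a ring double bond is sp² and brings one electron to the p orbital; the carbocation has an empty p orbital — every position has a p orbital, so the cyclic π system is continuous.
Adding the contributions, 3 × 2 = 6 from the double-bond units + 0 from the C(phenyl)(+) atom = 6.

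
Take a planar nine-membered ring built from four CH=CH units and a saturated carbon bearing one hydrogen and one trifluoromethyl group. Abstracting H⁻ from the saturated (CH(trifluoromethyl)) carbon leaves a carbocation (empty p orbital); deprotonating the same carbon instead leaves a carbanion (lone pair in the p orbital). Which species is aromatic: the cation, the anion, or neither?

The anion

In either ion the ring is fully conjugated: every atom, including the new sp² carbon, supplies a p orbital.
Cation: 4 × 2 + 0 = 8 π electrons → 4(2), antiaromatic.
Anion: 4 × 2 + 2 = 10 π electrons → 4(2)+2, aromatic.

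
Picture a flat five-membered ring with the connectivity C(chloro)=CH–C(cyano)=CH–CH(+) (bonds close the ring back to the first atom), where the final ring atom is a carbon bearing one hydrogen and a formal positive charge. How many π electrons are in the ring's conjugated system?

4

All ring atoms are sp² and supply a p orbital to the ring (the double-bond atoms are sp², each contributing one p electron; the carbocation has an empty p orbital); the conjugation is uninterrupted.
Adding the contributions, 2 × 2 = 4 from the double-bond units + 0 from the CH(+) atom = 4.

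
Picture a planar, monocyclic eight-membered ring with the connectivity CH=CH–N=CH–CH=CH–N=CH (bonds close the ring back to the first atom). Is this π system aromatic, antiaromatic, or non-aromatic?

Antiaromatic

The p orbitals form a continuous loop: every atom in a ring double bond is sp² and brings one electron to the p orbital; the doubly-bonded nitrogens are pyridine-type — their lone pairs lie in the ring plane, leaving one electron in the p orbital. The ring is fully conjugated.
π-electron count: 4 × 2 = 8 from the 4 double-bond units.
8 is a 4n count (n = 2), so the planar conjugated ring is antiaromatic.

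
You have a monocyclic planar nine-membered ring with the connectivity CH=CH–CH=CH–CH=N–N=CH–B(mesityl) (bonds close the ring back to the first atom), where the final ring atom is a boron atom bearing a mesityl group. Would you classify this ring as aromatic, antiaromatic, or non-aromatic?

Check conjugation: every atom in a ring double bond is sp² and brings one electron to the p orbital; each sp² =N– keeps its lone pair in-plane and puts one electron into the π system; the boron has an empty p orbital — every position has a p orbital, so the cyclic π system is continuous.
π-electron count: 4 × 2 = 8 from the double-bond units + 0 from the B(mesityl) atom = 8.
8 = 4(2); a planar, fully conjugated 4n system is antiaromatic.

Antiaromatic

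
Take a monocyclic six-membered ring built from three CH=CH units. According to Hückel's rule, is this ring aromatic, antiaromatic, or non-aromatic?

Aromatic

All ring atoms are sp² and supply a p orbital to the ring (every atom in a ring double bond is sp² and brings one electron to the p orbital); the conjugation is uninterrupted.
Adding the contributions, 3 × 2 = 6 from the 3 double-bond units.
6 = 4(1) + 2, which satisfies Hückel's 4n+2 rule.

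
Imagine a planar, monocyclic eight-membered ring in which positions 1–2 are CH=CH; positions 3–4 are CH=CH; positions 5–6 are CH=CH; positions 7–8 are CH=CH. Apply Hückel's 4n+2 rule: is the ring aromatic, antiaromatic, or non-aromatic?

All ring atoms are sp² and supply a p orbital to the ring (every atom in a ring double bond is sp² and brings one electron to the p orbital); the conjugation is uninterrupted.
π-electron count: 4 × 2 = 8 from the 4 double-bond units.
8 = 4(2); a planar, fully conjugated 4n system is antiaromatic.
This is cyclooctatetraene.

Antiaromatic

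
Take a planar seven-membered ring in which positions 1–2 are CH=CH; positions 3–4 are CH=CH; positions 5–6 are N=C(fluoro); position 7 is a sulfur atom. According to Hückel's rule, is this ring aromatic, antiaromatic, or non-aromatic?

The p orbitals form a continuous loop: every atom in a ring double bond is sp² and brings one electron to the p orbital; the doubly-bonded nitrogens are pyridine-type — their lone pairs lie in the ring plane, leaving one electron in the p orbital; the sulfur donates one lone pair from its p orbital. The ring is fully conjugated.
π-electron count: 3 × 2 = 6 from the double-bond units + 2 from the S atom = 8.
8 is a 4n count (n = 2), so the planar conjugated ring is antiaromatic.

Antiaromatic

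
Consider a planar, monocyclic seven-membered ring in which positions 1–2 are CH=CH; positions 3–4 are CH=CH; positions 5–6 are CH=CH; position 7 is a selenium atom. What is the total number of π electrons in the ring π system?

8

The p orbitals form a continuous loop: each doubly-bonded ring atom is sp² with one p-orbital electron; the selenium donates one lone pair from its p orbital. The ring is fully conjugated.
Counting π electrons: 3 × 2 = 6 from the double-bond units + 2 from the Se atom = 8.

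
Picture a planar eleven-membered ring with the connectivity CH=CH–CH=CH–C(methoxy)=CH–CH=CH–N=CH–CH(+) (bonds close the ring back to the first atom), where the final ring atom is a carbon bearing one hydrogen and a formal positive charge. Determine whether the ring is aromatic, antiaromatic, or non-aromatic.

Aromatic

All ring atoms are sp² and supply a p orbital to the ring (the double-bond atoms are sp², each contributing one p electron; the doubly-bonded nitrogens are pyridine-type — their lone pairs lie in the ring plane, leaving one electron in the p orbital; the carbocation has an empty p orbital); the conjugation is uninterrupted.
Tallying contributions gives 5 × 2 = 10 from the double-bond units + 0 from the CH(+) atom = 10.
10 = 4(2) + 2, which satisfies Hückel's 4n+2 rule.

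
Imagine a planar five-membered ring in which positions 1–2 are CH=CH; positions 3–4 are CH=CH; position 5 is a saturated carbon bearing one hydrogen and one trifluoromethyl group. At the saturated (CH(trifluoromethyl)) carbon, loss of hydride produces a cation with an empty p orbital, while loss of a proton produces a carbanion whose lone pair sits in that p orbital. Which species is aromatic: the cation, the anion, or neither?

Both ions have a continuous loop of p orbitals — each ring atom is sp².
Cation: 2 × 2 + 0 = 4 π electrons → 4(1), antiaromatic.
Anion: 2 × 2 + 2 = 6 π electrons → 4(1)+2, aromatic.

The anion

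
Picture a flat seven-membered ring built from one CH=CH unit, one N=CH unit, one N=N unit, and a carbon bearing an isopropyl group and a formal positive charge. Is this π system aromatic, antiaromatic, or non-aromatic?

Aromatic

The p orbitals form a continuous loop: every atom in a ring double bond is sp² and brings one electron to the p orbital; the doubly-bonded nitrogens are pyridine-type — their lone pairs lie in the ring plane, leaving one electron in the p orbital; the carbocation has an empty p orbital. The ring is fully conjugated.
Tallying contributions gives 3 × 2 = 6 from the double-bond units + 0 from the C(isopropyl)(+) atom = 6.
That gives a 4n+2 count (6, n = 1).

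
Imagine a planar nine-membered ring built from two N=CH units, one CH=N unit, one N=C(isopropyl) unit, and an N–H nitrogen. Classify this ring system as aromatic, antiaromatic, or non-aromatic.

Every ring atom contributes a p orbital perpendicular to the ring (each doubly-bonded ring atom is sp² with one p-orbital electron; each sp² =N– keeps its lone pair in-plane and puts one electron into the π system; the pyrrole-type nitrogen donates its lone pair from the p orbital), so the π system is cyclic and fully conjugated.
Adding the contributions, 4 × 2 = 8 from the double-bond units + 2 from the NH atom = 10.
Since 10 = 4·2 + 2, the ring meets the 4n+2 criterion.

Aromatic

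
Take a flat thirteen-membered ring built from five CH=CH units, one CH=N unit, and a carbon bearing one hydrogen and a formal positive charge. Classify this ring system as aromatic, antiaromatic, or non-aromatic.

Antiaromatic

Check conjugation: each doubly-bonded ring atom is sp² with one p-orbital electron; each sp² =N– keeps its lone pair in-plane and puts one electron into the π system; the carbocation has an empty p orbital — every position has a p orbital, so the cyclic π system is continuous.
π-electron count: 6 × 2 = 12 from the double-bond units + 0 from the CH(+) atom = 12.
With 12 = 4·3 π electrons, Hückel's rule classifies the planar ring as antiaromatic.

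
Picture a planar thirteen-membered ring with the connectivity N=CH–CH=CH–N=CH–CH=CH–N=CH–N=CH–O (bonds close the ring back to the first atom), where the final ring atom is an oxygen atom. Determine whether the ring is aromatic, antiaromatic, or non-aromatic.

Aromatic

Check conjugation: the double-bond atoms are sp², each contributing one p electron; the doubly-bonded nitrogens are pyridine-type — their lone pairs lie in the ring plane, leaving one electron in the p orbital; the oxygen donates one lone pair from its p orbital — every position has a p orbital, so the cyclic π system is continuous.
Counting π electrons: 6 × 2 = 12 from the double-bond units + 2 from the O atom = 14.
Since 14 = 4·3 + 2, the ring meets the 4n+2 criterion.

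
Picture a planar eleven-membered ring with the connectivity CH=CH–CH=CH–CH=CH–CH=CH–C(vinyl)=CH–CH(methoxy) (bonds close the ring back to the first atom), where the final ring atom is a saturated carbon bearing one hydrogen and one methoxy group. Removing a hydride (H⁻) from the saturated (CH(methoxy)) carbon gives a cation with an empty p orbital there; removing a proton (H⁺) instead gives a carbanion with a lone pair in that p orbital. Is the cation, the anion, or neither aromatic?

The cation

Both ions have a continuous loop of p orbitals — each ring atom is sp².
Cation: 5 × 2 + 0 = 10 π electrons → 4(2)+2, aromatic.
Anion: 5 × 2 + 2 = 12 π electrons → 4(3), antiaromatic.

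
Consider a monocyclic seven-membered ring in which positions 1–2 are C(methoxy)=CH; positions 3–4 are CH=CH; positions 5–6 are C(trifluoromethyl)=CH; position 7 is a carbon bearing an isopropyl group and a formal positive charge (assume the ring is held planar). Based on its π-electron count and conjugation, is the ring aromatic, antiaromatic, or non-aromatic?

The p orbitals form a continuous loop: every atom in a ring double bond is sp² and brings one electron to the p orbital; the carbocation has an empty p orbital. The ring is fully conjugated.
Tallying contributions gives 3 × 2 = 6 from the double-bond units + 0 from the C(isopropyl)(+) atom = 6.
Since 6 = 4·1 + 2, the ring meets the 4n+2 criterion.

Aromatic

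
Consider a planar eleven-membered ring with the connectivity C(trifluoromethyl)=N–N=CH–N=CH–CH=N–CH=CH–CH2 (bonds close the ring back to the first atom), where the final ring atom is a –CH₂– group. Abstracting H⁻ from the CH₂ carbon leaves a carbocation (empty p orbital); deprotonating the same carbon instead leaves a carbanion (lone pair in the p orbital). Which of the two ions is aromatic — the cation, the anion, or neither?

In either ion the ring is fully conjugated: every atom, including the new sp² carbon, supplies a p orbital.
Cation: 5 × 2 + 0 = 10 π electrons → 4(2)+2, aromatic.
Anion: 5 × 2 + 2 = 12 π electrons → 4(3), antiaromatic.

The cation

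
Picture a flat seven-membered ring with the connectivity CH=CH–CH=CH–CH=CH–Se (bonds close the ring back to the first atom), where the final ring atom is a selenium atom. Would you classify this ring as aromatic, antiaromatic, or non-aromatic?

Antiaromatic

Every ring atom contributes a p orbital perpendicular to the ring (the double-bond atoms are sp², each contributing one p electron; the selenium donates one lone pair from its p orbital), so the π system is cyclic and fully conjugated.
Tallying contributions gives 3 × 2 = 6 from the double-bond units + 2 from the Se atom = 8.
8 = 4(2); a planar, fully conjugated 4n system is antiaromatic.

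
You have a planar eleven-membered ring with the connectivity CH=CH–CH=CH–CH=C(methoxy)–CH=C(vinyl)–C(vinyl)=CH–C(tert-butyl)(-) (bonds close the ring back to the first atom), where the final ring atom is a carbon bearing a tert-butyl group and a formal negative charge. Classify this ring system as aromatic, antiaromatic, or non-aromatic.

The p orbitals form a continuous loop: the double-bond atoms are sp², each contributing one p electron; the carbanion's lone pair occupies the p orbital. The ring is fully conjugated.
Adding the contributions, 5 × 2 = 10 from the double-bond units + 2 from the C(tert-butyl)(-) atom = 12.
12 = 4(3); a planar, fully conjugated 4n system is antiaromatic.

Antiaromatic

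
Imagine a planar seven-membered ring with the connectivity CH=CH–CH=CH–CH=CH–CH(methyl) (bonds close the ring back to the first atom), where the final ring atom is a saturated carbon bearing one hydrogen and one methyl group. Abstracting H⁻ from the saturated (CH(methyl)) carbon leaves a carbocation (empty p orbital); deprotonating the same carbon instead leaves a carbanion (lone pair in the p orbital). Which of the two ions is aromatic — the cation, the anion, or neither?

The cation

In either ion the ring is fully conjugated: every atom, including the new sp² carbon, supplies a p orbital.
Cation: 3 × 2 + 0 = 6 π electrons → 4(1)+2, aromatic.
Anion: 3 × 2 + 2 = 8 π electrons → 4(2), antiaromatic.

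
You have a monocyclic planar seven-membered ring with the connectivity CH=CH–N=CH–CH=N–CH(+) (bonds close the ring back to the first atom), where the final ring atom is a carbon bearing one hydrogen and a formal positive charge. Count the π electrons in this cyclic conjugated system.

6

Check conjugation: every atom in a ring double bond is sp² and brings one electron to the p orbital; the doubly-bonded nitrogens are pyridine-type — their lone pairs lie in the ring plane, leaving one electron in the p orbital; the carbocation has an empty p orbital — every position has a p orbital, so the cyclic π system is continuous.
Adding the contributions, 3 × 2 = 6 from the double-bond units + 0 from the CH(+) atom = 6.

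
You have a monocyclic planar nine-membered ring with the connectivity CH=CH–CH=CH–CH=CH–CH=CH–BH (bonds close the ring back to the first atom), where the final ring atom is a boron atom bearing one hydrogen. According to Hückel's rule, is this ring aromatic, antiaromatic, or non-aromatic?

The p orbitals form a continuous loop: each doubly-bonded ring atom is sp² with one p-orbital electron; the boron has an empty p orbital. The ring is fully conjugated.
Adding the contributions, 4 × 2 = 8 from the double-bond units + 0 from the BH atom = 8.
A 4n π count (8, n = 2) in a planar conjugated ring means antiaromatic.

Antiaromatic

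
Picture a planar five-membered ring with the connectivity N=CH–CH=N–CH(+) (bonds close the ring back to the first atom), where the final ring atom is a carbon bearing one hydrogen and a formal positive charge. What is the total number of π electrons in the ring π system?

4

The p orbitals form a continuous loop: each doubly-bonded ring atom is sp² with one p-orbital electron; the doubly-bonded nitrogens are pyridine-type — their lone pairs lie in the ring plane, leaving one electron in the p orbital; the carbocation has an empty p orbital. The ring is fully conjugated.
Tallying contributions gives 2 × 2 = 4 from the double-bond units + 0 from the CH(+) atom = 4.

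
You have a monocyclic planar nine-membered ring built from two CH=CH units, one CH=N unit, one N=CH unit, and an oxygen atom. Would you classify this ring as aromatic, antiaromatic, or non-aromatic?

The p orbitals form a continuous loop: the double-bond atoms are sp², each contributing one p electron; each sp² =N– keeps its lone pair in-plane and puts one electron into the π system; the oxygen donates one lone pair from its p orbital. The ring is fully conjugated.
Adding the contributions, 4 × 2 = 8 from the double-bond units + 2 from the O atom = 10.
With 10 π electrons (n = 2), the Hückel 4n+2 condition holds.

Aromatic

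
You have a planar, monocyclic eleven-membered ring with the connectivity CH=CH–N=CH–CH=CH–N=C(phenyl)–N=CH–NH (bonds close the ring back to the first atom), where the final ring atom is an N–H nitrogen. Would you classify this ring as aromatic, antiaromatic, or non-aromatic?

Antiaromatic

The p orbitals form a continuous loop: each doubly-bonded ring atom is sp² with one p-orbital electron; each sp² =N– keeps its lone pair in-plane and puts one electron into the π system; the pyrrole-type nitrogen donates its lone pair from the p orbital. The ring is fully conjugated.
π-electron count: 5 × 2 = 10 from the double-bond units + 2 from the NH atom = 12.
A 4n π count (12, n = 3) in a planar conjugated ring means antiaromatic.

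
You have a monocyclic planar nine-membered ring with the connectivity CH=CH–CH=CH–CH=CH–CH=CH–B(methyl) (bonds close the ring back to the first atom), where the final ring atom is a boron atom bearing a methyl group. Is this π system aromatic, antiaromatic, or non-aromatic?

The p orbitals form a continuous loop: each doubly-bonded ring atom is sp² with one p-orbital electron; the boron has an empty p orbital. The ring is fully conjugated.
Counting π electrons: 4 × 2 = 8 from the double-bond units + 0 from the B(methyl) atom = 8.
8 = 4(2); a planar, fully conjugated 4n system is antiaromatic.

Antiaromatic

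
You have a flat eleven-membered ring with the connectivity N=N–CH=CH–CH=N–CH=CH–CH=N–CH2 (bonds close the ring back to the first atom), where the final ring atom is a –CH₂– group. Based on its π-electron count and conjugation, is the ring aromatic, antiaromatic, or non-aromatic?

Non-aromatic

Because the tetrahedral CH₂ carbon is sp³ and has no p orbital in the ring π system at the CH2 position, the π system cannot extend all the way around the ring.
Broken conjugation rules out both aromaticity and antiaromaticity.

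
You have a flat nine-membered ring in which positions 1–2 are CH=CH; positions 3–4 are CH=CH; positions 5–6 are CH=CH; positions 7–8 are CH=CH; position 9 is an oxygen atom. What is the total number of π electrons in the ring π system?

Check conjugation: each doubly-bonded ring atom is sp² with one p-orbital electron; the oxygen donates one lone pair from its p orbital — every position has a p orbital, so the cyclic π system is continuous.
Counting π electrons: 4 × 2 = 8 from the double-bond units + 2 from the O atom = 10.

10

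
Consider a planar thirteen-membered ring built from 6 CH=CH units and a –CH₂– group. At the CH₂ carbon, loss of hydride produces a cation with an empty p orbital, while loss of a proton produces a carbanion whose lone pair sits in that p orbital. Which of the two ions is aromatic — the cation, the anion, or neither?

The anion

Once that carbon is sp², every ring atom has a p orbital and both ions are fully conjugated.
Cation: 6 × 2 + 0 = 12 π electrons → 4(3), antiaromatic.
Anion: 6 × 2 + 2 = 14 π electrons → 4(3)+2, aromatic.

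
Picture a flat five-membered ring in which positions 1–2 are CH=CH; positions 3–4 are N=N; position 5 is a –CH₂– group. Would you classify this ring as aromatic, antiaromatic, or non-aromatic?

At the CH2 position, the tetrahedral CH₂ carbon is sp³ and has no p orbital in the ring π system; the ring's p-orbital overlap is broken there.
Hückel's rule only applies to fully conjugated rings, so this one is simply non-aromatic.

Non-aromatic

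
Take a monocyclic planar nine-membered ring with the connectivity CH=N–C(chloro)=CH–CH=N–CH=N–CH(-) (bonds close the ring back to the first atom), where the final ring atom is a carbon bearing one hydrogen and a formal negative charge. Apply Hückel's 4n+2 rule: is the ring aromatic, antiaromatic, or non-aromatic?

Aromatic

The p orbitals form a continuous loop: the double-bond atoms are sp², each contributing one p electron; each sp² =N– keeps its lone pair in-plane and puts one electron into the π system; the carbanion's lone pair occupies the p orbital. The ring is fully conjugated.
Counting π electrons: 4 × 2 = 8 from the double-bond units + 2 from the CH(-) atom = 10.
With 10 π electrons (n = 2), the Hückel 4n+2 condition holds.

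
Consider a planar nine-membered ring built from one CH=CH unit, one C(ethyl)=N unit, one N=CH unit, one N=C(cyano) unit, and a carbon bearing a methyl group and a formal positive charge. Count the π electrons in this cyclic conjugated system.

The p orbitals form a continuous loop: every atom in a ring double bond is sp² and brings one electron to the p orbital; each sp² =N– keeps its lone pair in-plane and puts one electron into the π system; the carbocation has an empty p orbital. The ring is fully conjugated.
Tallying contributions gives 4 × 2 = 8 from the double-bond units + 0 from the C(methyl)(+) atom = 8.

8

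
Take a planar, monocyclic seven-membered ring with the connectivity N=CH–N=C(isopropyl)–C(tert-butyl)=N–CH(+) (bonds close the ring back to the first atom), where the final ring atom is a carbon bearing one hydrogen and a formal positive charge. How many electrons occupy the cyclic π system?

All ring atoms are sp² and supply a p orbital to the ring (the double-bond atoms are sp², each contributing one p electron; each sp² =N– keeps its lone pair in-plane and puts one electron into the π system; the carbocation has an empty p orbital); the conjugation is uninterrupted.
Adding the contributions, 3 × 2 = 6 from the double-bond units + 0 from the CH(+) atom = 6.

6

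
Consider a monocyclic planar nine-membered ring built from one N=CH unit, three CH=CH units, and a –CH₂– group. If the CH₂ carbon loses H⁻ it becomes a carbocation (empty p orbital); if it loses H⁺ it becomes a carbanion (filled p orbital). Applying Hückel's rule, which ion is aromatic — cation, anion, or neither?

Once that carbon is sp², every ring atom has a p orbital and both ions are fully conjugated.
Cation: 4 × 2 + 0 = 8 π electrons → 4(2), antiaromatic.
Anion: 4 × 2 + 2 = 10 π electrons → 4(2)+2, aromatic.

The anion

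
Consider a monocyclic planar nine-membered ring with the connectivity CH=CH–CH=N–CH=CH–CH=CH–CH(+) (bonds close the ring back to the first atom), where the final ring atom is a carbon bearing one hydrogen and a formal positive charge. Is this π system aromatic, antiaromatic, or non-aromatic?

Check conjugation: each doubly-bonded ring atom is sp² with one p-orbital electron; the doubly-bonded nitrogens are pyridine-type — their lone pairs lie in the ring plane, leaving one electron in the p orbital; the carbocation has an empty p orbital — every position has a p orbital, so the cyclic π system is continuous.
Tallying contributions gives 4 × 2 = 8 from the double-bond units + 0 from the CH(+) atom = 8.
With 8 = 4·2 π electrons, Hückel's rule classifies the planar ring as antiaromatic.

Antiaromatic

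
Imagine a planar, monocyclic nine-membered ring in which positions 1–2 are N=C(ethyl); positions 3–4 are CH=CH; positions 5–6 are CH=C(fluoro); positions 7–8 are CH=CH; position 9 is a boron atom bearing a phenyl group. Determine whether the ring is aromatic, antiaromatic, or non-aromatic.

Antiaromatic

Every ring atom contributes a p orbital perpendicular to the ring (the double-bond atoms are sp², each contributing one p electron; each sp² =N– keeps its lone pair in-plane and puts one electron into the π system; the boron has an empty p orbital), so the π system is cyclic and fully conjugated.
Adding the contributions, 4 × 2 = 8 from the double-bond units + 0 from the B(phenyl) atom = 8.
8 is a 4n count (n = 2), so the planar conjugated ring is antiaromatic.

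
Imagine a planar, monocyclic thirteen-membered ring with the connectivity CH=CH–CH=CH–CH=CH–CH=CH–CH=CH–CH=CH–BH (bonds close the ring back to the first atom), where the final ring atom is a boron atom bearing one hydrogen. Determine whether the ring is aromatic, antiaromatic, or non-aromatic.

Antiaromatic

Every ring atom contributes a p orbital perpendicular to the ring (each doubly-bonded ring atom is sp² with one p-orbital electron; the boron has an empty p orbital), so the π system is cyclic and fully conjugated.
Tallying contributions gives 6 × 2 = 12 from the double-bond units + 0 from the BH atom = 12.
12 = 4(3); a planar, fully conjugated 4n system is antiaromatic.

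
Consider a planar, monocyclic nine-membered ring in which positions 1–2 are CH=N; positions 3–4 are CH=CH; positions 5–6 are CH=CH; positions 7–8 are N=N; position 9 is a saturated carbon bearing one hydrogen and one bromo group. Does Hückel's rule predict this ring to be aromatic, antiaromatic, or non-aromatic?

Non-aromatic

The CH(bromo) position has four σ bonds — that saturated carbon is sp³ and has no p orbital in the ring π system — so the cyclic conjugation is interrupted.
Hückel's rule only applies to fully conjugated rings, so this one is simply non-aromatic.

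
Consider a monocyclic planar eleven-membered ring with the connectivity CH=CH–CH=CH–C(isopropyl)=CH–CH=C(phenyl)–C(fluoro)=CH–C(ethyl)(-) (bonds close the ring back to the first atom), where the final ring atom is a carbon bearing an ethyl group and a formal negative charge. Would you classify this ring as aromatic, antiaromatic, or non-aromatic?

Every ring atom contributes a p orbital perpendicular to the ring (each doubly-bonded ring atom is sp² with one p-orbital electron; the carbanion's lone pair occupies the p orbital), so the π system is cyclic and fully conjugated.
π-electron count: 5 × 2 = 10 from the double-bond units + 2 from the C(ethyl)(-) atom = 12.
12 is a 4n count (n = 3), so the planar conjugated ring is antiaromatic.

Antiaromatic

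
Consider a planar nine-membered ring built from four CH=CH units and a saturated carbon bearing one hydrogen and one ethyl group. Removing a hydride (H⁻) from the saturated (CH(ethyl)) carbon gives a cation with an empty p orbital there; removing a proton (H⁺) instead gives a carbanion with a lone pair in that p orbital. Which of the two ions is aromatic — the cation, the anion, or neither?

In either ion the ring is fully conjugated: every atom, including the new sp² carbon, supplies a p orbital.
Cation: 4 × 2 + 0 = 8 π electrons → 4(2), antiaromatic.
Anion: 4 × 2 + 2 = 10 π electrons → 4(2)+2, aromatic.

The anion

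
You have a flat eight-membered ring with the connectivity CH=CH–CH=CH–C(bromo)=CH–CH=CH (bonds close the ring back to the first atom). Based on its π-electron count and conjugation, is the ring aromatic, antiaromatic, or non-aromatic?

Antiaromatic

The p orbitals form a continuous loop: every atom in a ring double bond is sp² and brings one electron to the p orbital. The ring is fully conjugated.
π-electron count: 4 × 2 = 8 from the 4 double-bond units.
With 8 = 4·2 π electrons, Hückel's rule classifies the planar ring as antiaromatic.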